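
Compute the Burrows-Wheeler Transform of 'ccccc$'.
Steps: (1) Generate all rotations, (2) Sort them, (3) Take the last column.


Rotations (sorted):
  0: $ccccc -> last char: c
  1: c$cccc -> last char: c
  2: cc$ccc -> last char: c
  3: ccc$cc -> last char: c
  4: cccc$c -> last char: c
  5: ccccc$ -> last char: $


BWT = ccccc$


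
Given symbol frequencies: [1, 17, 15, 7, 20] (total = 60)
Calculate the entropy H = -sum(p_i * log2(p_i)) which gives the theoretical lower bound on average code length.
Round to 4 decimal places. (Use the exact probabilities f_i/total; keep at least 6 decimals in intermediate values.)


Per-symbol terms -p_i * log2(p_i) with p_i = f_i/60:
  p = 1/60 = 0.016667: log2(p) = -5.906891, -p*log2(p) = 0.098448
  p = 17/60 = 0.283333: log2(p) = -1.819428, -p*log2(p) = 0.515505
  p = 15/60 = 0.250000: log2(p) = -2.000000, -p*log2(p) = 0.500000
  p = 7/60 = 0.116667: log2(p) = -3.099536, -p*log2(p) = 0.361612
  p = 20/60 = 0.333333: log2(p) = -1.584963, -p*log2(p) = 0.528321
H = 0.098448 + 0.515505 + 0.500000 + 0.361612 + 0.528321 = 2.003886

H = 2.0039 bits/symbol


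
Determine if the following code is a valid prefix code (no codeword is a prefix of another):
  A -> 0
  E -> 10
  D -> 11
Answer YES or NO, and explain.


Checking each pair (does one codeword prefix another?):
  A='0' vs E='10': no prefix
  A='0' vs D='11': no prefix
  E='10' vs A='0': no prefix
  E='10' vs D='11': no prefix
  D='11' vs A='0': no prefix
  D='11' vs E='10': no prefix
No violation found over all pairs.

YES -- this is a valid prefix code. No codeword is a prefix of any other codeword.


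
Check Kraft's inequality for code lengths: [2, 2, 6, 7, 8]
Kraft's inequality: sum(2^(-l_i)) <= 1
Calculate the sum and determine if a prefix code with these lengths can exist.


Sum = 2^(-2) + 2^(-2) + 2^(-6) + 2^(-7) + 2^(-8)
    = 0.25 + 0.25 + 0.015625 + 0.0078125 + 0.00390625
    = 135/256 = 0.52734375
Since 0.52734375 <= 1, Kraft's inequality IS satisfied.
A prefix code with these lengths CAN exist.

Kraft sum = 0.52734375. Satisfied.


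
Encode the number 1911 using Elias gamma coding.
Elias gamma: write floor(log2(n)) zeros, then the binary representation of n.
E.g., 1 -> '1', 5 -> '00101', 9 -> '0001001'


num_bits = floor(log2(1911)) + 1 = 11
leading_zeros = num_bits - 1 = 10
binary(1911) = 11101110111

Elias gamma(1911) = '0000000000' + '11101110111' = 000000000011101110111 (21 bits)


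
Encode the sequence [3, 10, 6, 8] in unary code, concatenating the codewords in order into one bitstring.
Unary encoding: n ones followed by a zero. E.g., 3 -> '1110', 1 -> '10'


Encode each number as n ones followed by a terminating 0:
  3 -> 1110 (4 bits)
  10 -> 11111111110 (11 bits)
  6 -> 1111110 (7 bits)
  8 -> 111111110 (9 bits)
Total length = 4 + 11 + 7 + 9 = 31 bits.

Unary([3, 10, 6, 8]) = 1110111111111101111110111111110 (31 bits)


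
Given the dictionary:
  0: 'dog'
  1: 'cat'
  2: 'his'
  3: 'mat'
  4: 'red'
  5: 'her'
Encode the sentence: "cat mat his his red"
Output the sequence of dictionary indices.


Look up each word in the dictionary:
  'cat' -> 1
  'mat' -> 3
  'his' -> 2
  'his' -> 2
  'red' -> 4

Encoded: [1, 3, 2, 2, 4]


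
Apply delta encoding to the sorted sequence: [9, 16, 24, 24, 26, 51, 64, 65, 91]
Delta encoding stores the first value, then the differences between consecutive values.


First value: 9
Deltas:
  16 - 9 = 7
  24 - 16 = 8
  24 - 24 = 0
  26 - 24 = 2
  51 - 26 = 25
  64 - 51 = 13
  65 - 64 = 1
  91 - 65 = 26


Delta encoded: [9, 7, 8, 0, 2, 25, 13, 1, 26]


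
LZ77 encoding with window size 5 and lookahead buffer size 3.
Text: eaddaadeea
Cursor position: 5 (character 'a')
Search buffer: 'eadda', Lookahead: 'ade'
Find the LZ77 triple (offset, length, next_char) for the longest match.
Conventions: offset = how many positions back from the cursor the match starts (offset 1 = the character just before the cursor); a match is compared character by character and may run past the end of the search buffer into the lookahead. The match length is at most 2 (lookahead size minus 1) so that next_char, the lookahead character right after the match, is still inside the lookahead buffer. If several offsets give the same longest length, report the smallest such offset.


Try each offset into the search buffer:
  offset=1 (pos 4, char 'a'): match length 1
  offset=2 (pos 3, char 'd'): match length 0
  offset=3 (pos 2, char 'd'): match length 0
  offset=4 (pos 1, char 'a'): match length 2
  offset=5 (pos 0, char 'e'): match length 0
Longest match has length 2 at offset 4.
next_char = character at position 5 + 2 = 7 -> 'e'

Best match: offset=4, length=2 (matching 'ad' starting at position 1)
LZ77 triple: (4, 2, 'e')


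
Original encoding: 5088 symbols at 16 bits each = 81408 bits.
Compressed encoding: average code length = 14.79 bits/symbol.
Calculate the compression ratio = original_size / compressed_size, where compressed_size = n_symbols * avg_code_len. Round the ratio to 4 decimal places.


original_size = n_symbols * orig_bits = 5088 * 16 = 81408 bits
compressed_size = n_symbols * avg_code_len = 5088 * 14.79 = 75251.52 bits
ratio = original_size / compressed_size = 81408 / 75251.52 = 1.0818

Compression ratio = 1.0818


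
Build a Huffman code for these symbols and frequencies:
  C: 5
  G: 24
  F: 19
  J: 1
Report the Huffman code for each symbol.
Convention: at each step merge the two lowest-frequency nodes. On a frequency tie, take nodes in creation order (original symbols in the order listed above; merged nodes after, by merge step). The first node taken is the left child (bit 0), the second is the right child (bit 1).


Huffman tree construction:
Step 1: Merge J(1) + C(5) = 6
Step 2: Merge (J+C)(6) + F(19) = 25
Step 3: Merge G(24) + ((J+C)+F)(25) = 49
Read each symbol's code off the tree from the root (left child = 0, right child = 1).

Codes:
  C: 101 (length 3)
  G: 0 (length 1)
  F: 11 (length 2)
  J: 100 (length 3)
Average code length: 80/49 = 1.6327 bits/symbol


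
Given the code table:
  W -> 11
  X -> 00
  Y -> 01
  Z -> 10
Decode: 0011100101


Decoding:
00 -> X
11 -> W
10 -> Z
01 -> Y
01 -> Y


Result: XWZYY


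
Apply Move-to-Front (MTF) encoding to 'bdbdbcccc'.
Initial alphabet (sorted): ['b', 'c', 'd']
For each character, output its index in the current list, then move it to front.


MTF encoding:
'b': index 0 in ['b', 'c', 'd'] -> ['b', 'c', 'd']
'd': index 2 in ['b', 'c', 'd'] -> ['d', 'b', 'c']
'b': index 1 in ['d', 'b', 'c'] -> ['b', 'd', 'c']
'd': index 1 in ['b', 'd', 'c'] -> ['d', 'b', 'c']
'b': index 1 in ['d', 'b', 'c'] -> ['b', 'd', 'c']
'c': index 2 in ['b', 'd', 'c'] -> ['c', 'b', 'd']
'c': index 0 in ['c', 'b', 'd'] -> ['c', 'b', 'd']
'c': index 0 in ['c', 'b', 'd'] -> ['c', 'b', 'd']
'c': index 0 in ['c', 'b', 'd'] -> ['c', 'b', 'd']


Output: [0, 2, 1, 1, 1, 2, 0, 0, 0]


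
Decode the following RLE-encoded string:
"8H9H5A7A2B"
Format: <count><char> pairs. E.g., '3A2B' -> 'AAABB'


Expanding each <count><char> pair:
  8H -> 'HHHHHHHH'
  9H -> 'HHHHHHHHH'
  5A -> 'AAAAA'
  7A -> 'AAAAAAA'
  2B -> 'BB'

Decoded = HHHHHHHHHHHHHHHHHAAAAAAAAAAAABB


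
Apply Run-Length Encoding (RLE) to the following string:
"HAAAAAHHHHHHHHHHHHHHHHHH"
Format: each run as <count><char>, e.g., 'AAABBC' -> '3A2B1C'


Scanning runs left to right:
  i=0: run of 'H' x 1 -> '1H'
  i=1: run of 'A' x 5 -> '5A'
  i=6: run of 'H' x 18 -> '18H'

RLE = 1H5A18H


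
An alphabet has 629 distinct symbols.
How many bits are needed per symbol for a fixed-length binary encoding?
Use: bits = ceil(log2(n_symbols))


log2(629) = 9.2969
Bracket: 2^9 = 512 < 629 <= 2^10 = 1024
So ceil(log2(629)) = 10

bits = ceil(log2(629)) = ceil(9.2969) = 10 bits


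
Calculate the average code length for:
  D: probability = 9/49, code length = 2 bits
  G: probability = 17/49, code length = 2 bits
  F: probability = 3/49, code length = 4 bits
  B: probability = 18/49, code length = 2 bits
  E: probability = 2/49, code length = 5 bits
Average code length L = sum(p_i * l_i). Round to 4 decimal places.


Weighted contributions p_i * l_i:
  D: (9/49) * 2 = 18/49
  G: (17/49) * 2 = 34/49
  F: (3/49) * 4 = 12/49
  B: (18/49) * 2 = 36/49
  E: (2/49) * 5 = 10/49
Sum = (18 + 34 + 12 + 36 + 10)/49 = 110/49

L = 110/49 = 2.2449 bits/symbol


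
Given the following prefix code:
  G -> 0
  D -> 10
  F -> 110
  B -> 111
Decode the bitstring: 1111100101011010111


Decoding step by step:
Bits 111 -> B
Bits 110 -> F
Bits 0 -> G
Bits 10 -> D
Bits 10 -> D
Bits 110 -> F
Bits 10 -> D
Bits 111 -> B


Decoded message: BFGDDFDB


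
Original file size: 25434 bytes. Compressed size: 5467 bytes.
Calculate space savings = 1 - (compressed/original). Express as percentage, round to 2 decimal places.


ratio = compressed/original = 5467/25434 = 0.214948
savings = 1 - ratio = 1 - 0.214948 = 0.785052
as a percentage: 0.785052 * 100 = 78.51%

Space savings = 1 - 5467/25434 = 78.51%


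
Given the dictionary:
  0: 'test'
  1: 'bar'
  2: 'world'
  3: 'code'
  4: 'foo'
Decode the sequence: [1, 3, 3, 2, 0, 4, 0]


Look up each index in the dictionary:
  1 -> 'bar'
  3 -> 'code'
  3 -> 'code'
  2 -> 'world'
  0 -> 'test'
  4 -> 'foo'
  0 -> 'test'

Decoded: "bar code code world test foo test"


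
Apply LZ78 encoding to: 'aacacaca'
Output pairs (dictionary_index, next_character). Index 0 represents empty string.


LZ78 encoding steps:
Dictionary: {0: ''}
Step 1: w='' (idx 0), next='a' -> output (0, 'a'), add 'a' as idx 1
Step 2: w='a' (idx 1), next='c' -> output (1, 'c'), add 'ac' as idx 2
Step 3: w='ac' (idx 2), next='a' -> output (2, 'a'), add 'aca' as idx 3
Step 4: w='' (idx 0), next='c' -> output (0, 'c'), add 'c' as idx 4
Step 5: w='a' (idx 1), end of input -> output (1, '')


Encoded: [(0, 'a'), (1, 'c'), (2, 'a'), (0, 'c'), (1, '')]


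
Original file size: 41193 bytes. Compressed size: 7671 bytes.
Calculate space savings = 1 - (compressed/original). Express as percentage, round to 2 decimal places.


ratio = compressed/original = 7671/41193 = 0.186221
savings = 1 - ratio = 1 - 0.186221 = 0.813779
as a percentage: 0.813779 * 100 = 81.38%

Space savings = 1 - 7671/41193 = 81.38%


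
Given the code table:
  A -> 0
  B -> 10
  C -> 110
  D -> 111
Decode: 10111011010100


Decoding:
10 -> B
111 -> D
0 -> A
110 -> C
10 -> B
10 -> B
0 -> A


Result: BDACBBA


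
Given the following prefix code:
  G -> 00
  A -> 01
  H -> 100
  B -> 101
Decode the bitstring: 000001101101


Decoding step by step:
Bits 00 -> G
Bits 00 -> G
Bits 01 -> A
Bits 101 -> B
Bits 101 -> B


Decoded message: GGABB


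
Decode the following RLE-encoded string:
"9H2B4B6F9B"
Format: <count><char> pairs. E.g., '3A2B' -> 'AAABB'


Expanding each <count><char> pair:
  9H -> 'HHHHHHHHH'
  2B -> 'BB'
  4B -> 'BBBB'
  6F -> 'FFFFFF'
  9B -> 'BBBBBBBBB'

Decoded = HHHHHHHHHBBBBBBFFFFFFBBBBBBBBB


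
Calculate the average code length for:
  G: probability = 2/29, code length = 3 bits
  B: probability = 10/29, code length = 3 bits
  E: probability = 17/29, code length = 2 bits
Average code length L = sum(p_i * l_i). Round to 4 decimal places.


Weighted contributions p_i * l_i:
  G: (2/29) * 3 = 6/29
  B: (10/29) * 3 = 30/29
  E: (17/29) * 2 = 34/29
Sum = (6 + 30 + 34)/29 = 70/29

L = 70/29 = 2.4138 bits/symbol


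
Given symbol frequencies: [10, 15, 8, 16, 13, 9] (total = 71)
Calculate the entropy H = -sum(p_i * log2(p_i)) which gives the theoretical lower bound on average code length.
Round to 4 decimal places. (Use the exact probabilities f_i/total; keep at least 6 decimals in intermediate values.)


Per-symbol terms -p_i * log2(p_i) with p_i = f_i/71:
  p = 10/71 = 0.140845: log2(p) = -2.827819, -p*log2(p) = 0.398284
  p = 15/71 = 0.211268: log2(p) = -2.242857, -p*log2(p) = 0.473843
  p = 8/71 = 0.112676: log2(p) = -3.149747, -p*log2(p) = 0.354901
  p = 16/71 = 0.225352: log2(p) = -2.149747, -p*log2(p) = 0.484450
  p = 13/71 = 0.183099: log2(p) = -2.449307, -p*log2(p) = 0.448465
  p = 9/71 = 0.126761: log2(p) = -2.979822, -p*log2(p) = 0.377724
H = 0.398284 + 0.473843 + 0.354901 + 0.484450 + 0.448465 + 0.377724 = 2.537667

H = 2.5377 bits/symbol


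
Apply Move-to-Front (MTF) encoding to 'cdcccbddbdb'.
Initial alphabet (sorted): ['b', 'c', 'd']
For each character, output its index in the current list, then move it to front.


MTF encoding:
'c': index 1 in ['b', 'c', 'd'] -> ['c', 'b', 'd']
'd': index 2 in ['c', 'b', 'd'] -> ['d', 'c', 'b']
'c': index 1 in ['d', 'c', 'b'] -> ['c', 'd', 'b']
'c': index 0 in ['c', 'd', 'b'] -> ['c', 'd', 'b']
'c': index 0 in ['c', 'd', 'b'] -> ['c', 'd', 'b']
'b': index 2 in ['c', 'd', 'b'] -> ['b', 'c', 'd']
'd': index 2 in ['b', 'c', 'd'] -> ['d', 'b', 'c']
'd': index 0 in ['d', 'b', 'c'] -> ['d', 'b', 'c']
'b': index 1 in ['d', 'b', 'c'] -> ['b', 'd', 'c']
'd': index 1 in ['b', 'd', 'c'] -> ['d', 'b', 'c']
'b': index 1 in ['d', 'b', 'c'] -> ['b', 'd', 'c']


Output: [1, 2, 1, 0, 0, 2, 2, 0, 1, 1, 1]


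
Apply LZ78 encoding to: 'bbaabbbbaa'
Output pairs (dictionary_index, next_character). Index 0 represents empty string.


LZ78 encoding steps:
Dictionary: {0: ''}
Step 1: w='' (idx 0), next='b' -> output (0, 'b'), add 'b' as idx 1
Step 2: w='b' (idx 1), next='a' -> output (1, 'a'), add 'ba' as idx 2
Step 3: w='' (idx 0), next='a' -> output (0, 'a'), add 'a' as idx 3
Step 4: w='b' (idx 1), next='b' -> output (1, 'b'), add 'bb' as idx 4
Step 5: w='bb' (idx 4), next='a' -> output (4, 'a'), add 'bba' as idx 5
Step 6: w='a' (idx 3), end of input -> output (3, '')


Encoded: [(0, 'b'), (1, 'a'), (0, 'a'), (1, 'b'), (4, 'a'), (3, '')]


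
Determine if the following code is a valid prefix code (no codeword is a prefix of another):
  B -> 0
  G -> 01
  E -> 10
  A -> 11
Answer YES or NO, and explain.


Checking each pair (does one codeword prefix another?):
  B='0' vs G='01': prefix -- VIOLATION

NO -- this is NOT a valid prefix code. B (0) is a prefix of G (01).


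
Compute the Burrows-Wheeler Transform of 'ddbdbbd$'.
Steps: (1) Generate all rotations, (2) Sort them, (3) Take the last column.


Rotations (sorted):
  0: $ddbdbbd -> last char: d
  1: bbd$ddbd -> last char: d
  2: bd$ddbdb -> last char: b
  3: bdbbd$dd -> last char: d
  4: d$ddbdbb -> last char: b
  5: dbbd$ddb -> last char: b
  6: dbdbbd$d -> last char: d
  7: ddbdbbd$ -> last char: $


BWT = ddbdbbd$


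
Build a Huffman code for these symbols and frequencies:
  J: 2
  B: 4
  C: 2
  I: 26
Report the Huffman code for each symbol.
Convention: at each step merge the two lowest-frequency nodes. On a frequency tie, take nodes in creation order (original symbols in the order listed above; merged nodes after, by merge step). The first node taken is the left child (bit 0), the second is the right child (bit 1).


Huffman tree construction:
Step 1: Merge J(2) + C(2) = 4
Step 2: Merge B(4) + (J+C)(4) = 8
Step 3: Merge (B+(J+C))(8) + I(26) = 34
Read each symbol's code off the tree from the root (left child = 0, right child = 1).

Codes:
  J: 010 (length 3)
  B: 00 (length 2)
  C: 011 (length 3)
  I: 1 (length 1)
Average code length: 46/34 = 1.3529 bits/symbol


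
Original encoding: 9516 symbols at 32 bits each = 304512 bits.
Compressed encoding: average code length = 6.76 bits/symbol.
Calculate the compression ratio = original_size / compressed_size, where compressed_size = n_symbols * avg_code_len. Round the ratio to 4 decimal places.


original_size = n_symbols * orig_bits = 9516 * 32 = 304512 bits
compressed_size = n_symbols * avg_code_len = 9516 * 6.76 = 64328.16 bits
ratio = original_size / compressed_size = 304512 / 64328.16 = 4.7337

Compression ratio = 4.7337


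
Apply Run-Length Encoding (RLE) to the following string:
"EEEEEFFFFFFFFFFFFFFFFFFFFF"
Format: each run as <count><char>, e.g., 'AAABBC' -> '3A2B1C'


Scanning runs left to right:
  i=0: run of 'E' x 5 -> '5E'
  i=5: run of 'F' x 21 -> '21F'

RLE = 5E21F


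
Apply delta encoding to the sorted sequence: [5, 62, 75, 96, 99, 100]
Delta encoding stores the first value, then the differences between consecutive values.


First value: 5
Deltas:
  62 - 5 = 57
  75 - 62 = 13
  96 - 75 = 21
  99 - 96 = 3
  100 - 99 = 1


Delta encoded: [5, 57, 13, 21, 3, 1]


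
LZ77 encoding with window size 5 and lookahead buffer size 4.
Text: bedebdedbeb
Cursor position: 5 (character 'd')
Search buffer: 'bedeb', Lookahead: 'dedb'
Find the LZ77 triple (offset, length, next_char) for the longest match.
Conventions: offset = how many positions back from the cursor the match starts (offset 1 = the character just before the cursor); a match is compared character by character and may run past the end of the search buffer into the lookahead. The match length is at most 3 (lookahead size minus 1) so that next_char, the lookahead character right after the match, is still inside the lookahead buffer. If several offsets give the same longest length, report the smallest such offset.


Try each offset into the search buffer:
  offset=1 (pos 4, char 'b'): match length 0
  offset=2 (pos 3, char 'e'): match length 0
  offset=3 (pos 2, char 'd'): match length 2
  offset=4 (pos 1, char 'e'): match length 0
  offset=5 (pos 0, char 'b'): match length 0
Longest match has length 2 at offset 3.
next_char = character at position 5 + 2 = 7 -> 'd'

Best match: offset=3, length=2 (matching 'de' starting at position 2)
LZ77 triple: (3, 2, 'd')


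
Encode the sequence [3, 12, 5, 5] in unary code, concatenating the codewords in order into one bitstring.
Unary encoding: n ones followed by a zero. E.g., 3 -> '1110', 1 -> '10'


Encode each number as n ones followed by a terminating 0:
  3 -> 1110 (4 bits)
  12 -> 1111111111110 (13 bits)
  5 -> 111110 (6 bits)
  5 -> 111110 (6 bits)
Total length = 4 + 13 + 6 + 6 = 29 bits.

Unary([3, 12, 5, 5]) = 11101111111111110111110111110 (29 bits)


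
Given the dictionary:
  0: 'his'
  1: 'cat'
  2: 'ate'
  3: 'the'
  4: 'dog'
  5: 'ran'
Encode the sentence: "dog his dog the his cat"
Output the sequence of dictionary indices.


Look up each word in the dictionary:
  'dog' -> 4
  'his' -> 0
  'dog' -> 4
  'the' -> 3
  'his' -> 0
  'cat' -> 1

Encoded: [4, 0, 4, 3, 0, 1]


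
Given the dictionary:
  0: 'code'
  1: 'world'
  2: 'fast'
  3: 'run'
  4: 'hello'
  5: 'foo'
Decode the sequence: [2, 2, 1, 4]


Look up each index in the dictionary:
  2 -> 'fast'
  2 -> 'fast'
  1 -> 'world'
  4 -> 'hello'

Decoded: "fast fast world hello"


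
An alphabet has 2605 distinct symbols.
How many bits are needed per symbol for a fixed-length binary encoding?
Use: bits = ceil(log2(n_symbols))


log2(2605) = 11.3471
Bracket: 2^11 = 2048 < 2605 <= 2^12 = 4096
So ceil(log2(2605)) = 12

bits = ceil(log2(2605)) = ceil(11.3471) = 12 bits


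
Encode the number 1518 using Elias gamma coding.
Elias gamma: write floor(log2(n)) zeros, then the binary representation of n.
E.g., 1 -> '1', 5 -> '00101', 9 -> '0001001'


num_bits = floor(log2(1518)) + 1 = 11
leading_zeros = num_bits - 1 = 10
binary(1518) = 10111101110

Elias gamma(1518) = '0000000000' + '10111101110' = 000000000010111101110 (21 bits)


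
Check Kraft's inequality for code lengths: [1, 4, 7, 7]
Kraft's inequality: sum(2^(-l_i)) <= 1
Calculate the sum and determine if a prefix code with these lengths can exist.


Sum = 2^(-1) + 2^(-4) + 2^(-7) + 2^(-7)
    = 0.5 + 0.0625 + 0.0078125 + 0.0078125
    = 74/128 = 0.578125
Since 0.578125 <= 1, Kraft's inequality IS satisfied.
A prefix code with these lengths CAN exist.

Kraft sum = 0.578125. Satisfied.


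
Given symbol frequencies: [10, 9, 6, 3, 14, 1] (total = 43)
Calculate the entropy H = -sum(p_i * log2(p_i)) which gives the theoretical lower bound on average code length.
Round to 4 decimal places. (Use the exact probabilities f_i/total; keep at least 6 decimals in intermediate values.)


Per-symbol terms -p_i * log2(p_i) with p_i = f_i/43:
  p = 10/43 = 0.232558: log2(p) = -2.104337, -p*log2(p) = 0.489381
  p = 9/43 = 0.209302: log2(p) = -2.256340, -p*log2(p) = 0.472257
  p = 6/43 = 0.139535: log2(p) = -2.841302, -p*log2(p) = 0.396461
  p = 3/43 = 0.069767: log2(p) = -3.841302, -p*log2(p) = 0.267998
  p = 14/43 = 0.325581: log2(p) = -1.618910, -p*log2(p) = 0.527087
  p = 1/43 = 0.023256: log2(p) = -5.426265, -p*log2(p) = 0.126192
H = 0.489381 + 0.472257 + 0.396461 + 0.267998 + 0.527087 + 0.126192 = 2.279376

H = 2.2794 bits/symbol


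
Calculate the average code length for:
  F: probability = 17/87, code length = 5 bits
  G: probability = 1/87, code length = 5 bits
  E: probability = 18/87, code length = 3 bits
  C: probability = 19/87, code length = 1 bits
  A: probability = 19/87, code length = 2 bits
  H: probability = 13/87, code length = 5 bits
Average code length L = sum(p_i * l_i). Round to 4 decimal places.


Weighted contributions p_i * l_i:
  F: (17/87) * 5 = 85/87
  G: (1/87) * 5 = 5/87
  E: (18/87) * 3 = 54/87
  C: (19/87) * 1 = 19/87
  A: (19/87) * 2 = 38/87
  H: (13/87) * 5 = 65/87
Sum = (85 + 5 + 54 + 19 + 38 + 65)/87 = 266/87

L = 266/87 = 3.0575 bits/symbol


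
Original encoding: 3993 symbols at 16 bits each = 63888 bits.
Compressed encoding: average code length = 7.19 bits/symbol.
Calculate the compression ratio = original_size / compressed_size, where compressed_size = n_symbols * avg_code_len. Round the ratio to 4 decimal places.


original_size = n_symbols * orig_bits = 3993 * 16 = 63888 bits
compressed_size = n_symbols * avg_code_len = 3993 * 7.19 = 28709.67 bits
ratio = original_size / compressed_size = 63888 / 28709.67 = 2.2253

Compression ratio = 2.2253


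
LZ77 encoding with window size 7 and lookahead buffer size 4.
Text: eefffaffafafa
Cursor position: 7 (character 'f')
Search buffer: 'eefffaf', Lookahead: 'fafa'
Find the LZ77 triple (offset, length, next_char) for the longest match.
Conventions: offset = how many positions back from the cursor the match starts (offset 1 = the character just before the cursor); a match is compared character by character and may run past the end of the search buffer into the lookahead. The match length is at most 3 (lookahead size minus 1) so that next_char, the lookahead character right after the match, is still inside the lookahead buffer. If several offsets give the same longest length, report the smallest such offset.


Try each offset into the search buffer:
  offset=1 (pos 6, char 'f'): match length 1
  offset=2 (pos 5, char 'a'): match length 0
  offset=3 (pos 4, char 'f'): match length 3
  offset=4 (pos 3, char 'f'): match length 1
  offset=5 (pos 2, char 'f'): match length 1
  offset=6 (pos 1, char 'e'): match length 0
  offset=7 (pos 0, char 'e'): match length 0
Longest match has length 3 at offset 3.
next_char = character at position 7 + 3 = 10 -> 'a'

Best match: offset=3, length=3 (matching 'faf' starting at position 4)
LZ77 triple: (3, 3, 'a')


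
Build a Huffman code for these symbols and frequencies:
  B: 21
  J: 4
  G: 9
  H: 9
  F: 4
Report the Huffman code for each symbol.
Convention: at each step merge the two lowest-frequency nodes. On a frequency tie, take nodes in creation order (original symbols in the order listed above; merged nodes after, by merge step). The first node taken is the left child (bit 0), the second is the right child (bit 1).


Huffman tree construction:
Step 1: Merge J(4) + F(4) = 8
Step 2: Merge (J+F)(8) + G(9) = 17
Step 3: Merge H(9) + ((J+F)+G)(17) = 26
Step 4: Merge B(21) + (H+((J+F)+G))(26) = 47
Read each symbol's code off the tree from the root (left child = 0, right child = 1).

Codes:
  B: 0 (length 1)
  J: 1100 (length 4)
  G: 111 (length 3)
  H: 10 (length 2)
  F: 1101 (length 4)
Average code length: 98/47 = 2.0851 bits/symbol


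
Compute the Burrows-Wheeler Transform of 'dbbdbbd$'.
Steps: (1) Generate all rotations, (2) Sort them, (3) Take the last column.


Rotations (sorted):
  0: $dbbdbbd -> last char: d
  1: bbd$dbbd -> last char: d
  2: bbdbbd$d -> last char: d
  3: bd$dbbdb -> last char: b
  4: bdbbd$db -> last char: b
  5: d$dbbdbb -> last char: b
  6: dbbd$dbb -> last char: b
  7: dbbdbbd$ -> last char: $


BWT = dddbbbb$


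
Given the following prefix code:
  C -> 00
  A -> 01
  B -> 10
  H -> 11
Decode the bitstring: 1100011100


Decoding step by step:
Bits 11 -> H
Bits 00 -> C
Bits 01 -> A
Bits 11 -> H
Bits 00 -> C


Decoded message: HCAHC


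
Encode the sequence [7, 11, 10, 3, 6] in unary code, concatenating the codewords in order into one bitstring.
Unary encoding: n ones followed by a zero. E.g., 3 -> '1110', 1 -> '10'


Encode each number as n ones followed by a terminating 0:
  7 -> 11111110 (8 bits)
  11 -> 111111111110 (12 bits)
  10 -> 11111111110 (11 bits)
  3 -> 1110 (4 bits)
  6 -> 1111110 (7 bits)
Total length = 8 + 12 + 11 + 4 + 7 = 42 bits.

Unary([7, 11, 10, 3, 6]) = 111111101111111111101111111111011101111110 (42 bits)


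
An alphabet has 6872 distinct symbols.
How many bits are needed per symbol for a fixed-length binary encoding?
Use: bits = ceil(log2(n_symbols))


log2(6872) = 12.7465
Bracket: 2^12 = 4096 < 6872 <= 2^13 = 8192
So ceil(log2(6872)) = 13

bits = ceil(log2(6872)) = ceil(12.7465) = 13 bits


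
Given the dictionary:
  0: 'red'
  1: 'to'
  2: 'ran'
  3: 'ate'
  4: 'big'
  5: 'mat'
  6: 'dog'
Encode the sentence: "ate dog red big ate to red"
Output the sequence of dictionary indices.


Look up each word in the dictionary:
  'ate' -> 3
  'dog' -> 6
  'red' -> 0
  'big' -> 4
  'ate' -> 3
  'to' -> 1
  'red' -> 0

Encoded: [3, 6, 0, 4, 3, 1, 0]


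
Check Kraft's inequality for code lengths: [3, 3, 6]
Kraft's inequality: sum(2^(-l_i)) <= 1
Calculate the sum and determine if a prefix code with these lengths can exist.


Sum = 2^(-3) + 2^(-3) + 2^(-6)
    = 0.125 + 0.125 + 0.015625
    = 17/64 = 0.265625
Since 0.265625 <= 1, Kraft's inequality IS satisfied.
A prefix code with these lengths CAN exist.

Kraft sum = 0.265625. Satisfied.


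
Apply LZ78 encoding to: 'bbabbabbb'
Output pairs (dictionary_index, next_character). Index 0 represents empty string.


LZ78 encoding steps:
Dictionary: {0: ''}
Step 1: w='' (idx 0), next='b' -> output (0, 'b'), add 'b' as idx 1
Step 2: w='b' (idx 1), next='a' -> output (1, 'a'), add 'ba' as idx 2
Step 3: w='b' (idx 1), next='b' -> output (1, 'b'), add 'bb' as idx 3
Step 4: w='' (idx 0), next='a' -> output (0, 'a'), add 'a' as idx 4
Step 5: w='bb' (idx 3), next='b' -> output (3, 'b'), add 'bbb' as idx 5


Encoded: [(0, 'b'), (1, 'a'), (1, 'b'), (0, 'a'), (3, 'b')]


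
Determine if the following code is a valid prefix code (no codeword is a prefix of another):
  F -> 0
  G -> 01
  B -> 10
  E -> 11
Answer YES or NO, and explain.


Checking each pair (does one codeword prefix another?):
  F='0' vs G='01': prefix -- VIOLATION

NO -- this is NOT a valid prefix code. F (0) is a prefix of G (01).


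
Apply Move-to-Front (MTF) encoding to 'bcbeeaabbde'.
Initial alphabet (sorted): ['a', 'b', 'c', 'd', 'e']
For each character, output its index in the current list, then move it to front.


MTF encoding:
'b': index 1 in ['a', 'b', 'c', 'd', 'e'] -> ['b', 'a', 'c', 'd', 'e']
'c': index 2 in ['b', 'a', 'c', 'd', 'e'] -> ['c', 'b', 'a', 'd', 'e']
'b': index 1 in ['c', 'b', 'a', 'd', 'e'] -> ['b', 'c', 'a', 'd', 'e']
'e': index 4 in ['b', 'c', 'a', 'd', 'e'] -> ['e', 'b', 'c', 'a', 'd']
'e': index 0 in ['e', 'b', 'c', 'a', 'd'] -> ['e', 'b', 'c', 'a', 'd']
'a': index 3 in ['e', 'b', 'c', 'a', 'd'] -> ['a', 'e', 'b', 'c', 'd']
'a': index 0 in ['a', 'e', 'b', 'c', 'd'] -> ['a', 'e', 'b', 'c', 'd']
'b': index 2 in ['a', 'e', 'b', 'c', 'd'] -> ['b', 'a', 'e', 'c', 'd']
'b': index 0 in ['b', 'a', 'e', 'c', 'd'] -> ['b', 'a', 'e', 'c', 'd']
'd': index 4 in ['b', 'a', 'e', 'c', 'd'] -> ['d', 'b', 'a', 'e', 'c']
'e': index 3 in ['d', 'b', 'a', 'e', 'c'] -> ['e', 'd', 'b', 'a', 'c']


Output: [1, 2, 1, 4, 0, 3, 0, 2, 0, 4, 3]


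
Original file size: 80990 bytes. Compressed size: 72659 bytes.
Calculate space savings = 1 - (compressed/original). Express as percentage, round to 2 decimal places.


ratio = compressed/original = 72659/80990 = 0.897135
savings = 1 - ratio = 1 - 0.897135 = 0.102865
as a percentage: 0.102865 * 100 = 10.29%

Space savings = 1 - 72659/80990 = 10.29%


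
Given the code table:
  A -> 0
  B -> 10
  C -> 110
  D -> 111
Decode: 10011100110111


Decoding:
10 -> B
0 -> A
111 -> D
0 -> A
0 -> A
110 -> C
111 -> D


Result: BADAACD


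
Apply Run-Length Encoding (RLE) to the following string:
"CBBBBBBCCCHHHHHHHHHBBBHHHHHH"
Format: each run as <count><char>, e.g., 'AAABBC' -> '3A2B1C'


Scanning runs left to right:
  i=0: run of 'C' x 1 -> '1C'
  i=1: run of 'B' x 6 -> '6B'
  i=7: run of 'C' x 3 -> '3C'
  i=10: run of 'H' x 9 -> '9H'
  i=19: run of 'B' x 3 -> '3B'
  i=22: run of 'H' x 6 -> '6H'

RLE = 1C6B3C9H3B6H


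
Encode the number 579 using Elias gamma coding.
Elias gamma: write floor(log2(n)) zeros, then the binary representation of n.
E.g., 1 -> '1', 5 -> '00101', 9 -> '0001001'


num_bits = floor(log2(579)) + 1 = 10
leading_zeros = num_bits - 1 = 9
binary(579) = 1001000011

Elias gamma(579) = '000000000' + '1001000011' = 0000000001001000011 (19 bits)


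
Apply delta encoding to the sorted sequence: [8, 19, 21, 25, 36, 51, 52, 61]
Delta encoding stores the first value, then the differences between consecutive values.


First value: 8
Deltas:
  19 - 8 = 11
  21 - 19 = 2
  25 - 21 = 4
  36 - 25 = 11
  51 - 36 = 15
  52 - 51 = 1
  61 - 52 = 9


Delta encoded: [8, 11, 2, 4, 11, 15, 1, 9]


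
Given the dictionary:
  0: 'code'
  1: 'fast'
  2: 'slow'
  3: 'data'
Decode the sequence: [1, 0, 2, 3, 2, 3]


Look up each index in the dictionary:
  1 -> 'fast'
  0 -> 'code'
  2 -> 'slow'
  3 -> 'data'
  2 -> 'slow'
  3 -> 'data'

Decoded: "fast code slow data slow data"


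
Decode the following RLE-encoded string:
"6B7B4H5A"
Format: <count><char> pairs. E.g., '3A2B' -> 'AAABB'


Expanding each <count><char> pair:
  6B -> 'BBBBBB'
  7B -> 'BBBBBBB'
  4H -> 'HHHH'
  5A -> 'AAAAA'

Decoded = BBBBBBBBBBBBBHHHHAAAAA


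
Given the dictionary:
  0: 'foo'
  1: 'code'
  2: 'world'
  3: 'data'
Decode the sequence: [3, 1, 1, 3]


Look up each index in the dictionary:
  3 -> 'data'
  1 -> 'code'
  1 -> 'code'
  3 -> 'data'

Decoded: "data code code data"


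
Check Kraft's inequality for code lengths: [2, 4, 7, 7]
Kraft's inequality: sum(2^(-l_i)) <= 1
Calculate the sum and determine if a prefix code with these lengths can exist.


Sum = 2^(-2) + 2^(-4) + 2^(-7) + 2^(-7)
    = 0.25 + 0.0625 + 0.0078125 + 0.0078125
    = 42/128 = 0.328125
Since 0.328125 <= 1, Kraft's inequality IS satisfied.
A prefix code with these lengths CAN exist.

Kraft sum = 0.328125. Satisfied.


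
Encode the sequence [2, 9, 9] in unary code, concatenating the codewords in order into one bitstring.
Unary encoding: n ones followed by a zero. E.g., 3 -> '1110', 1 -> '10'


Encode each number as n ones followed by a terminating 0:
  2 -> 110 (3 bits)
  9 -> 1111111110 (10 bits)
  9 -> 1111111110 (10 bits)
Total length = 3 + 10 + 10 = 23 bits.

Unary([2, 9, 9]) = 11011111111101111111110 (23 bits)


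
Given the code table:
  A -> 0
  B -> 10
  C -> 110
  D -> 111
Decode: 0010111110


Decoding:
0 -> A
0 -> A
10 -> B
111 -> D
110 -> C


Result: AABDC


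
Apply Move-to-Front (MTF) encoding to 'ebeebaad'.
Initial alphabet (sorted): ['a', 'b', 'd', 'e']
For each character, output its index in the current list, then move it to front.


MTF encoding:
'e': index 3 in ['a', 'b', 'd', 'e'] -> ['e', 'a', 'b', 'd']
'b': index 2 in ['e', 'a', 'b', 'd'] -> ['b', 'e', 'a', 'd']
'e': index 1 in ['b', 'e', 'a', 'd'] -> ['e', 'b', 'a', 'd']
'e': index 0 in ['e', 'b', 'a', 'd'] -> ['e', 'b', 'a', 'd']
'b': index 1 in ['e', 'b', 'a', 'd'] -> ['b', 'e', 'a', 'd']
'a': index 2 in ['b', 'e', 'a', 'd'] -> ['a', 'b', 'e', 'd']
'a': index 0 in ['a', 'b', 'e', 'd'] -> ['a', 'b', 'e', 'd']
'd': index 3 in ['a', 'b', 'e', 'd'] -> ['d', 'a', 'b', 'e']


Output: [3, 2, 1, 0, 1, 2, 0, 3]


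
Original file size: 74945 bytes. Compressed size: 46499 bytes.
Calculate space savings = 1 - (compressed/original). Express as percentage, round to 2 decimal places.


ratio = compressed/original = 46499/74945 = 0.620442
savings = 1 - ratio = 1 - 0.620442 = 0.379558
as a percentage: 0.379558 * 100 = 37.96%

Space savings = 1 - 46499/74945 = 37.96%


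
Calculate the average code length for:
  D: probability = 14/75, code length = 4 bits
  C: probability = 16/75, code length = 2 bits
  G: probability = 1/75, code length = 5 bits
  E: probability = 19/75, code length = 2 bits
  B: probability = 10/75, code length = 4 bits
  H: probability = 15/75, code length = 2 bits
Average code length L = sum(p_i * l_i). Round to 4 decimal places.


Weighted contributions p_i * l_i:
  D: (14/75) * 4 = 56/75
  C: (16/75) * 2 = 32/75
  G: (1/75) * 5 = 5/75
  E: (19/75) * 2 = 38/75
  B: (10/75) * 4 = 40/75
  H: (15/75) * 2 = 30/75
Sum = (56 + 32 + 5 + 38 + 40 + 30)/75 = 201/75

L = 201/75 = 2.6800 bits/symbol


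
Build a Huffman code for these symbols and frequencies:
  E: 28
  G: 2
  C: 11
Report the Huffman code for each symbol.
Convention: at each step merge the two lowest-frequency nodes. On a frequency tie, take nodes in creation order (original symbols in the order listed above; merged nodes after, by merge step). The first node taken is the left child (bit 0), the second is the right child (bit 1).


Huffman tree construction:
Step 1: Merge G(2) + C(11) = 13
Step 2: Merge (G+C)(13) + E(28) = 41
Read each symbol's code off the tree from the root (left child = 0, right child = 1).

Codes:
  E: 1 (length 1)
  G: 00 (length 2)
  C: 01 (length 2)
Average code length: 54/41 = 1.3171 bits/symbol


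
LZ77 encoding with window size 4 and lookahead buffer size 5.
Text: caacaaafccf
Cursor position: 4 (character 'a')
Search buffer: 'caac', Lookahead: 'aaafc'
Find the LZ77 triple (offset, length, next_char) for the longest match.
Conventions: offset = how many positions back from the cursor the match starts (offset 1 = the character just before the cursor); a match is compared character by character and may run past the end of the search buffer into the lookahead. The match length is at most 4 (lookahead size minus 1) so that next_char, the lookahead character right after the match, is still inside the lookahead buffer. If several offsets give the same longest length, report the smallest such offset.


Try each offset into the search buffer:
  offset=1 (pos 3, char 'c'): match length 0
  offset=2 (pos 2, char 'a'): match length 1
  offset=3 (pos 1, char 'a'): match length 2
  offset=4 (pos 0, char 'c'): match length 0
Longest match has length 2 at offset 3.
next_char = character at position 4 + 2 = 6 -> 'a'

Best match: offset=3, length=2 (matching 'aa' starting at position 1)
LZ77 triple: (3, 2, 'a')


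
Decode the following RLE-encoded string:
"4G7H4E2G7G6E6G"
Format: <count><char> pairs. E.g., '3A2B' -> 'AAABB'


Expanding each <count><char> pair:
  4G -> 'GGGG'
  7H -> 'HHHHHHH'
  4E -> 'EEEE'
  2G -> 'GG'
  7G -> 'GGGGGGG'
  6E -> 'EEEEEE'
  6G -> 'GGGGGG'

Decoded = GGGGHHHHHHHEEEEGGGGGGGGGEEEEEEGGGGGG


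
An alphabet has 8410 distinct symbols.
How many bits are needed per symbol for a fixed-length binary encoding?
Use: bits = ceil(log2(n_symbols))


log2(8410) = 13.0379
Bracket: 2^13 = 8192 < 8410 <= 2^14 = 16384
So ceil(log2(8410)) = 14

bits = ceil(log2(8410)) = ceil(13.0379) = 14 bits


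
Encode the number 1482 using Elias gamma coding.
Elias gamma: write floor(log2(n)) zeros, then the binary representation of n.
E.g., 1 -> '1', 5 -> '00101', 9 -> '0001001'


num_bits = floor(log2(1482)) + 1 = 11
leading_zeros = num_bits - 1 = 10
binary(1482) = 10111001010

Elias gamma(1482) = '0000000000' + '10111001010' = 000000000010111001010 (21 bits)


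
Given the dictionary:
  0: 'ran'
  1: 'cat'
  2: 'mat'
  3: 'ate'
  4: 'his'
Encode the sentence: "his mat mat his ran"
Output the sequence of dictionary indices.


Look up each word in the dictionary:
  'his' -> 4
  'mat' -> 2
  'mat' -> 2
  'his' -> 4
  'ran' -> 0

Encoded: [4, 2, 2, 4, 0]


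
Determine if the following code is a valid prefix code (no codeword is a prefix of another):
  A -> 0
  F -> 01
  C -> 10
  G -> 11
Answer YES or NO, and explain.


Checking each pair (does one codeword prefix another?):
  A='0' vs F='01': prefix -- VIOLATION

NO -- this is NOT a valid prefix code. A (0) is a prefix of F (01).


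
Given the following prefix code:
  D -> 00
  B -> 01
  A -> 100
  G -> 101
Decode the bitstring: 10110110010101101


Decoding step by step:
Bits 101 -> G
Bits 101 -> G
Bits 100 -> A
Bits 101 -> G
Bits 01 -> B
Bits 101 -> G


Decoded message: GGAGBG


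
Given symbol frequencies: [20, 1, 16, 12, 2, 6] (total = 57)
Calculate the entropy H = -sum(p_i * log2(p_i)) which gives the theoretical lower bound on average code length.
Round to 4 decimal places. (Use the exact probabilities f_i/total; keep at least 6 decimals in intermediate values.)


Per-symbol terms -p_i * log2(p_i) with p_i = f_i/57:
  p = 20/57 = 0.350877: log2(p) = -1.510962, -p*log2(p) = 0.530162
  p = 1/57 = 0.017544: log2(p) = -5.832890, -p*log2(p) = 0.102331
  p = 16/57 = 0.280702: log2(p) = -1.832890, -p*log2(p) = 0.514495
  p = 12/57 = 0.210526: log2(p) = -2.247928, -p*log2(p) = 0.473248
  p = 2/57 = 0.035088: log2(p) = -4.832890, -p*log2(p) = 0.169575
  p = 6/57 = 0.105263: log2(p) = -3.247928, -p*log2(p) = 0.341887
H = 0.530162 + 0.102331 + 0.514495 + 0.473248 + 0.169575 + 0.341887 = 2.131698

H = 2.1317 bits/symbol


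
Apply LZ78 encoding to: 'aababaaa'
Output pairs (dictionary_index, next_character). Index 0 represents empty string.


LZ78 encoding steps:
Dictionary: {0: ''}
Step 1: w='' (idx 0), next='a' -> output (0, 'a'), add 'a' as idx 1
Step 2: w='a' (idx 1), next='b' -> output (1, 'b'), add 'ab' as idx 2
Step 3: w='ab' (idx 2), next='a' -> output (2, 'a'), add 'aba' as idx 3
Step 4: w='a' (idx 1), next='a' -> output (1, 'a'), add 'aa' as idx 4


Encoded: [(0, 'a'), (1, 'b'), (2, 'a'), (1, 'a')]


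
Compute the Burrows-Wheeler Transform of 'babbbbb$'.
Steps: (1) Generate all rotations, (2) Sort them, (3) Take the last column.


Rotations (sorted):
  0: $babbbbb -> last char: b
  1: abbbbb$b -> last char: b
  2: b$babbbb -> last char: b
  3: babbbbb$ -> last char: $
  4: bb$babbb -> last char: b
  5: bbb$babb -> last char: b
  6: bbbb$bab -> last char: b
  7: bbbbb$ba -> last char: a


BWT = bbb$bbba


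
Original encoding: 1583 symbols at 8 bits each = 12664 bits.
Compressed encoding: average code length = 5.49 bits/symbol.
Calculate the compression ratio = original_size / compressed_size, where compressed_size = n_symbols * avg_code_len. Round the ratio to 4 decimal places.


original_size = n_symbols * orig_bits = 1583 * 8 = 12664 bits
compressed_size = n_symbols * avg_code_len = 1583 * 5.49 = 8690.67 bits
ratio = original_size / compressed_size = 12664 / 8690.67 = 1.4572

Compression ratio = 1.4572


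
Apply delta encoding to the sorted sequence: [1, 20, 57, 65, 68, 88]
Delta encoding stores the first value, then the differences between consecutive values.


First value: 1
Deltas:
  20 - 1 = 19
  57 - 20 = 37
  65 - 57 = 8
  68 - 65 = 3
  88 - 68 = 20


Delta encoded: [1, 19, 37, 8, 3, 20]


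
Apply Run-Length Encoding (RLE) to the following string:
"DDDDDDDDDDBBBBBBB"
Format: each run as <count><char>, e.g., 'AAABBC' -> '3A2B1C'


Scanning runs left to right:
  i=0: run of 'D' x 10 -> '10D'
  i=10: run of 'B' x 7 -> '7B'

RLE = 10D7B


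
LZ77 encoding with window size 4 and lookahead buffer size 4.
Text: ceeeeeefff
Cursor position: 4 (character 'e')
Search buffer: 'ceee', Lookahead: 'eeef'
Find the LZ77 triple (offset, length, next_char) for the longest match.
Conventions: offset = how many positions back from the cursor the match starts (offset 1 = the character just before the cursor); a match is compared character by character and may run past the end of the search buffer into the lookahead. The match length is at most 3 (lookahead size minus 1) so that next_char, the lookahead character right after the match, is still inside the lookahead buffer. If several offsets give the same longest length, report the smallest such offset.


Try each offset into the search buffer:
  offset=1 (pos 3, char 'e'): match length 3
  offset=2 (pos 2, char 'e'): match length 3
  offset=3 (pos 1, char 'e'): match length 3
  offset=4 (pos 0, char 'c'): match length 0
Longest match has length 3, found at offsets 1, 2, 3; take the smallest, offset 1.
next_char = character at position 4 + 3 = 7 -> 'f'

Best match: offset=1, length=3 (matching 'eee' starting at position 3)
LZ77 triple: (1, 3, 'f')
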